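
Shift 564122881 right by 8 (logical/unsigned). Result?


0b100001100111111101010100000001 >> 8 = 0b1000011001111111010101 = 2203605

2203605


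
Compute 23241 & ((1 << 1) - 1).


23241 & 1 = 1

1


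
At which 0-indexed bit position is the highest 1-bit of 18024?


0b100011001101000. Highest set bit at position 14

14


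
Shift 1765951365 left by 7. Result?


0b1101001010000100100011110000101 << 7 = 0b11010010100001001000111100001010000000 = 226041774720

226041774720


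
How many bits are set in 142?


0b10001110 has 4 set bits

4


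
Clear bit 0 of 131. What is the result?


131 & ~(1 << 0) = 130

130


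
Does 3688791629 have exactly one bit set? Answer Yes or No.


0b11011011110111100111111001001101. Multiple bits set => No

No


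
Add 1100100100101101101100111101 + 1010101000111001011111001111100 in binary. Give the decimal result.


1100100100101101101100111101 + 1010101000111001011111001111100 = 1100001101011111001100110111001 = 1638898105

1638898105


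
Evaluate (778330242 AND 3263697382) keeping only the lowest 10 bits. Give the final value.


Step 1: 778330242 & 3263697382 = 33554562
Step 2: 33554562 & 1023 = 130

130


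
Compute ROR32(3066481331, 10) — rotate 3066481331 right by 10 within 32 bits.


Rotate 0b10110110110001101100101010110011 right by 10 (32-bit) = 0b10101100111011011011000110110010 = 2901258674

2901258674


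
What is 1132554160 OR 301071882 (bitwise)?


0b1000011100000010110011110110000 | 0b10001111100011111111000001010 = 0b1010011111100011111111110111010 = 1408368570

1408368570


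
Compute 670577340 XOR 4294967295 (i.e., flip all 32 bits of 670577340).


670577340 ^ 4294967295 = 3624389955

3624389955


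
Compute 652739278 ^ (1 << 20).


652739278 ^ (1 << 20) = 652739278 ^ 1048576 = 653787854

653787854


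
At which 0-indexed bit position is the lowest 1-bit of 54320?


0b1101010000110000. Lowest set bit at position 4

4


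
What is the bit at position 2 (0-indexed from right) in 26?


0b11010, position 2 = 0

0


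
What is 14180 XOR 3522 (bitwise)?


0b11011101100100 ^ 0b110111000010 = 0b11101010100110 = 15014

15014


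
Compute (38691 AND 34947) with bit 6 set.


Step 1: 38691 & 34947 = 32771
Step 2: 32771 | (1 << 6) = 32771 | 64 = 32835

32835


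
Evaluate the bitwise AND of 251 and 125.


0b11111011 & 0b1111101 = 0b1111001 = 121

121


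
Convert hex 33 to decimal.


33 hex = 51 decimal

51


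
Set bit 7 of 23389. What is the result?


23389 | (1 << 7) = 23389 | 128 = 23517

23517


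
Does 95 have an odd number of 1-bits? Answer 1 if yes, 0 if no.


0b1011111 has 6 ones => parity 0

0


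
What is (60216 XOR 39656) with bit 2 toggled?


Step 1: 60216 ^ 39656 = 29136
Step 2: 29136 ^ (1 << 2) = 29136 ^ 4 = 29140

29140


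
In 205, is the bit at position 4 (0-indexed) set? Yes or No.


0b11001101, bit 4 = 0. No

No


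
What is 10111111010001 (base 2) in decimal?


10111111010001 in decimal = 12241

12241


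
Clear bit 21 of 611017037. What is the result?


611017037 & ~(1 << 21) = 608919885

608919885


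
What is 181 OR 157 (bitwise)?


0b10110101 | 0b10011101 = 0b10111101 = 189

189


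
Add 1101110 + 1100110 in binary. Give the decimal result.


1101110 + 1100110 = 11010100 = 212

212


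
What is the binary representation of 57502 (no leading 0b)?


57502 = 1110000010011110 in binary

1110000010011110


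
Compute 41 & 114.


0b101001 & 0b1110010 = 0b100000 = 32

32


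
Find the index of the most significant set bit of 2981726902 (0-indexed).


0b10110001101110011000101010110110. Highest set bit at position 31

31


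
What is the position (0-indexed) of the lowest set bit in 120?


0b1111000. Lowest set bit at position 3

3


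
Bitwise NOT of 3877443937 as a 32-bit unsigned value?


~0b11100111000111010001100101100001 = 0b11000111000101110011010011110 = 417523358 (32-bit unsigned)

417523358


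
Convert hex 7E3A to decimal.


7E3A hex = 32314 decimal

32314


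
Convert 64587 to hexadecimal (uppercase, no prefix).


64587 = FC4B hex

FC4B


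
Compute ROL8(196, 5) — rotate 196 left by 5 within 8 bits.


Rotate 0b11000100 left by 5 (8-bit) = 0b10011000 = 152

152


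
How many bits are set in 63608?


0b1111100001111000 has 9 set bits

9


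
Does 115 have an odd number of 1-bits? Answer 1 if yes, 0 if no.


0b1110011 has 5 ones => parity 1

1


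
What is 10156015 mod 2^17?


10156015 & 131071 = 63471

63471


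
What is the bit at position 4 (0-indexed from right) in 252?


0b11111100, position 4 = 1

1


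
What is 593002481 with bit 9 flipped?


593002481 ^ (1 << 9) = 593002481 ^ 512 = 593001969

593001969


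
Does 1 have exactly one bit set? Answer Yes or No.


0b1. Only one bit set => Yes

Yes


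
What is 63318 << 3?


0b1111011101010110 << 3 = 0b1111011101010110000 = 506544

506544


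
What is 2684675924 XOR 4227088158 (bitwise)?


0b10100000000001001110011101010100 ^ 0b11111011111101000011111100011110 = 0b1011011111100001101100001001010 = 1542510666

1542510666


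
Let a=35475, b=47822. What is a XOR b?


35475 ^ 47822 = 12381

12381


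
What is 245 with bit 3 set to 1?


245 | (1 << 3) = 245 | 8 = 253

253


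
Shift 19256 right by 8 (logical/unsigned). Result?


0b100101100111000 >> 8 = 0b1001011 = 75

75


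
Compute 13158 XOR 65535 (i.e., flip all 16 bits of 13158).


13158 ^ 65535 = 52377

52377


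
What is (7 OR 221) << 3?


Step 1: 7 | 221 = 223
Step 2: 223 << 3 = 1784

1784


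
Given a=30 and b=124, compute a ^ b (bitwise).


30 ^ 124 = 98

98


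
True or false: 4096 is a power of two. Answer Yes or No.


0b1000000000000. Only one bit set => Yes

Yes


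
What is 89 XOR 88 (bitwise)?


0b1011001 ^ 0b1011000 = 0b1 = 1

1


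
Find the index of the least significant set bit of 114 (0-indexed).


0b1110010. Lowest set bit at position 1

1


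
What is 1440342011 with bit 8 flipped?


1440342011 ^ (1 << 8) = 1440342011 ^ 256 = 1440341755

1440341755


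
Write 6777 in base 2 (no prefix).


6777 = 1101001111001 in binary

1101001111001


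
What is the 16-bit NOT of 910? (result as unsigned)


~0b1110001110 = 0b1111110001110001 = 64625 (16-bit unsigned)

64625


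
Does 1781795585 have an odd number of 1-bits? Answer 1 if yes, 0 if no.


0b1101010001101000000101100000001 has 11 ones => parity 1

1


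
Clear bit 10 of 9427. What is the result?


9427 & ~(1 << 10) = 8403

8403


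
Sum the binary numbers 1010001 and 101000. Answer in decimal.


1010001 + 101000 = 1111001 = 121

121


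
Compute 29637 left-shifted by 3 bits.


0b111001111000101 << 3 = 0b111001111000101000 = 237096

237096


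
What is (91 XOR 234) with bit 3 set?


Step 1: 91 ^ 234 = 177
Step 2: 177 | (1 << 3) = 177 | 8 = 185

185


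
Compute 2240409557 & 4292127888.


0b10000101100010011110111111010101 & 0b11111111110101001010110010010000 = 0b10000101100000001010110010010000 = 2239802512

2239802512


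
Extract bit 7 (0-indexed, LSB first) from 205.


0b11001101, position 7 = 1

1


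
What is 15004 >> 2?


0b11101010011100 >> 2 = 0b111010100111 = 3751

3751


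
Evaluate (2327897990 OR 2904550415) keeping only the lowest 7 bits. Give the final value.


Step 1: 2327897990 | 2904550415 = 2950688655
Step 2: 2950688655 & 127 = 15

15


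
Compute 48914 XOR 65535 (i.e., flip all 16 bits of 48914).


48914 ^ 65535 = 16621

16621


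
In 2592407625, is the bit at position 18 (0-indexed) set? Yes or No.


0b10011010100001010000000001001001, bit 18 = 1. Yes

Yes


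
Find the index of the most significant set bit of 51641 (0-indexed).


0b1100100110111001. Highest set bit at position 15

15


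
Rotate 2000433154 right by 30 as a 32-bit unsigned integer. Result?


Rotate 0b1110111001111000011000000000010 right by 30 (32-bit) = 0b11011100111100001100000000001001 = 3706765321

3706765321


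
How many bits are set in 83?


0b1010011 has 4 set bits

4


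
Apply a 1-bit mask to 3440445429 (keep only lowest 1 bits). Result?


3440445429 & 1 = 1

1


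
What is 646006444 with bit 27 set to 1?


646006444 | (1 << 27) = 646006444 | 134217728 = 780224172

780224172


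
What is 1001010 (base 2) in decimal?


1001010 in decimal = 74

74


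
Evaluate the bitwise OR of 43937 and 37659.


0b1010101110100001 | 0b1001001100011011 = 0b1011101110111011 = 48059

48059


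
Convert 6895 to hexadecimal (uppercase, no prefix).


6895 = 1AEF hex

1AEF


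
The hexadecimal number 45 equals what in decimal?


45 hex = 69 decimal

69


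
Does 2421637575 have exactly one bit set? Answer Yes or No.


0b10010000010101110100000111000111. Multiple bits set => No

No


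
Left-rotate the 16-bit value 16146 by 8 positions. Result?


Rotate 0b11111100010010 left by 8 (16-bit) = 0b1001000111111 = 4671

4671


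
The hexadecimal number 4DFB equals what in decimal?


4DFB hex = 19963 decimal

19963


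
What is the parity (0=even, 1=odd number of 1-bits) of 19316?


0b100101101110100 has 8 ones => parity 0

0


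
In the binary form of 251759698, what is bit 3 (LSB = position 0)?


0b1111000000011000110001010010, position 3 = 0

0


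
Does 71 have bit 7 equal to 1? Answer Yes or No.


0b1000111, bit 7 = 0. No

No


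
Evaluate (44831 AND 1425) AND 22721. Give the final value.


Step 1: 44831 & 1425 = 1297
Step 2: 1297 & 22721 = 1

1


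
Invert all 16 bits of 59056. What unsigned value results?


59056 ^ 65535 = 6479

6479


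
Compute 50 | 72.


0b110010 | 0b1001000 = 0b1111010 = 122

122


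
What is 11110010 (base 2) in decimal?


11110010 in decimal = 242

242


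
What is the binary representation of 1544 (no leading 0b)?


1544 = 11000001000 in binary

11000001000


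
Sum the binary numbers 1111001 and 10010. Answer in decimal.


1111001 + 10010 = 10001011 = 139

139


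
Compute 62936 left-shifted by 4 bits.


0b1111010111011000 << 4 = 0b11110101110110000000 = 1006976

1006976


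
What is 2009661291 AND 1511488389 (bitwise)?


0b1110111110010001111111101101011 & 0b1011010000101110111101110000101 = 0b1010010000000000111101100000001 = 1375763201

1375763201


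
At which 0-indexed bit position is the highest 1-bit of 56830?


0b1101110111111110. Highest set bit at position 15

15


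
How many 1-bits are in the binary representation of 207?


0b11001111 has 6 set bits

6


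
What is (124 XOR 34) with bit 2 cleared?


Step 1: 124 ^ 34 = 94
Step 2: 94 & ~(1 << 2) = 90

90


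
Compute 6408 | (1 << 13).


6408 | (1 << 13) = 6408 | 8192 = 14600

14600


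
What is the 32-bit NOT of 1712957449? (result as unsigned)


~0b1100110000110011010100000001001 = 0b10011001111001100101011111110110 = 2582009846 (32-bit unsigned)

2582009846


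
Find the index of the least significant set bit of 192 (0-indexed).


0b11000000. Lowest set bit at position 6

6


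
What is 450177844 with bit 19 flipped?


450177844 ^ (1 << 19) = 450177844 ^ 524288 = 450702132

450702132


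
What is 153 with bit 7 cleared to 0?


153 & ~(1 << 7) = 25

25


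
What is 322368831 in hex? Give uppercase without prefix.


322368831 = 1336F53F hex

1336F53F


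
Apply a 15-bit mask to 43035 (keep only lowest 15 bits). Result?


43035 & 32767 = 10267

10267


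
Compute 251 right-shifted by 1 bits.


0b11111011 >> 1 = 0b1111101 = 125

125


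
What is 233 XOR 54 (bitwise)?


0b11101001 ^ 0b110110 = 0b11011111 = 223

223


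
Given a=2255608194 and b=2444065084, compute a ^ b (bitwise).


2255608194 ^ 2444065084 = 400335038

400335038


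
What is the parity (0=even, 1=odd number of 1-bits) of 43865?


0b1010101101011001 has 9 ones => parity 1

1


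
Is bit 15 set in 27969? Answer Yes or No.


0b110110101000001, bit 15 = 0. No

No


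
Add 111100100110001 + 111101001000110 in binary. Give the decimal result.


111100100110001 + 111101001000110 = 1111001101110111 = 62327

62327


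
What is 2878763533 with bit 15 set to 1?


2878763533 | (1 << 15) = 2878763533 | 32768 = 2878796301

2878796301


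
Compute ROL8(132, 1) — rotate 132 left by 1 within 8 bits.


Rotate 0b10000100 left by 1 (8-bit) = 0b1001 = 9

9


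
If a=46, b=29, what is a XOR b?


46 ^ 29 = 51

51


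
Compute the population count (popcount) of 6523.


0b1100101111011 has 9 set bits

9


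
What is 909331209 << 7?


0b110110001100110100101100001001 << 7 = 0b1101100011001101001011000010010000000 = 116394394752

116394394752


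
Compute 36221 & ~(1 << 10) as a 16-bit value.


36221 & ~(1 << 10) = 35197

35197


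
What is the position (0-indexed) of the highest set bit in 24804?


0b110000011100100. Highest set bit at position 14

14


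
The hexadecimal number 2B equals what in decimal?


2B hex = 43 decimal

43


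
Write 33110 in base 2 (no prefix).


33110 = 1000000101010110 in binary

1000000101010110


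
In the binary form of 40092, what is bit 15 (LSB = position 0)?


0b1001110010011100, position 15 = 1

1


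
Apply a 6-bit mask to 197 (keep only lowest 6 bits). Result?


197 & 63 = 5

5


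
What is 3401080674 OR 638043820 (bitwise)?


0b11001010101110000101111101100010 | 0b100110000001111100011010101100 = 0b11101110101111111101111111101110 = 4005552110

4005552110


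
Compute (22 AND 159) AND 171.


Step 1: 22 & 159 = 22
Step 2: 22 & 171 = 2

2


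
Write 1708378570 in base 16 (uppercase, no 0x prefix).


1708378570 = 65D3C9CA hex

65D3C9CA


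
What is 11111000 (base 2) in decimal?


11111000 in decimal = 248

248


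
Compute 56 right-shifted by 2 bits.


0b111000 >> 2 = 0b1110 = 14

14


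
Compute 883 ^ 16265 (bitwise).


0b1101110011 ^ 0b11111110001001 = 0b11110011111010 = 15610

15610


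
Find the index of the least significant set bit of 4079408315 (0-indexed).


0b11110011001001101101010010111011. Lowest set bit at position 0

0


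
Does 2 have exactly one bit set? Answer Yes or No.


0b10. Only one bit set => Yes

Yes


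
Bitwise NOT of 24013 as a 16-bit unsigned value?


~0b101110111001101 = 0b1010001000110010 = 41522 (16-bit unsigned)

41522


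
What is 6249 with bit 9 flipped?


6249 ^ (1 << 9) = 6249 ^ 512 = 6761

6761


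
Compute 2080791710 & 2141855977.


0b1111100000001100101110010011110 & 0b1111111101010100010000011101001 = 0b1111100000000100000000010001000 = 2080505992

2080505992


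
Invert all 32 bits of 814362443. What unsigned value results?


814362443 ^ 4294967295 = 3480604852

3480604852


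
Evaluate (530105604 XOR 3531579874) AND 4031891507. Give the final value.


Step 1: 530105604 ^ 3531579874 = 3454493926
Step 2: 3454493926 & 4031891507 = 3225501730

3225501730


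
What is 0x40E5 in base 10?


40E5 hex = 16613 decimal

16613


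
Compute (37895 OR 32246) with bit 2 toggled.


Step 1: 37895 | 32246 = 65015
Step 2: 65015 ^ (1 << 2) = 65015 ^ 4 = 65011

65011


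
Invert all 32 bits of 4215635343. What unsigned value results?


4215635343 ^ 4294967295 = 79331952

79331952


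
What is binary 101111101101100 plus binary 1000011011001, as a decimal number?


101111101101100 + 1000011011001 = 111000001000101 = 28741

28741


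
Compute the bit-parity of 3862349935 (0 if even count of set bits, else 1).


0b11100110001101101100100001101111 has 18 ones => parity 0

0


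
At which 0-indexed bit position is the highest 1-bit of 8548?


0b10000101100100. Highest set bit at position 13

13


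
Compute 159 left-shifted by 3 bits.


0b10011111 << 3 = 0b10011111000 = 1272

1272


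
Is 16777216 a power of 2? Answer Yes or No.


0b1000000000000000000000000. Only one bit set => Yes

Yes


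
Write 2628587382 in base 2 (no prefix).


2628587382 = 10011100101011010000111101110110 in binary

10011100101011010000111101110110


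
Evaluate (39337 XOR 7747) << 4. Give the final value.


Step 1: 39337 ^ 7747 = 34794
Step 2: 34794 << 4 = 556704

556704


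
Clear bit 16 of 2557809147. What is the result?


2557809147 & ~(1 << 16) = 2557743611

2557743611


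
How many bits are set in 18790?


0b100100101100110 has 7 set bits

7


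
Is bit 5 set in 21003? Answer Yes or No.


0b101001000001011, bit 5 = 0. No

No


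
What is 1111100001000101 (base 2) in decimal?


1111100001000101 in decimal = 63557

63557


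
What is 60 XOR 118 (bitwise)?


0b111100 ^ 0b1110110 = 0b1001010 = 74

74


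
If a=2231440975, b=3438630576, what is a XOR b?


2231440975 ^ 3438630576 = 1240744191

1240744191


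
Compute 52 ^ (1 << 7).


52 ^ (1 << 7) = 52 ^ 128 = 180

180


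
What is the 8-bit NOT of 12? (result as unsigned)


~0b1100 = 0b11110011 = 243 (8-bit unsigned)

243


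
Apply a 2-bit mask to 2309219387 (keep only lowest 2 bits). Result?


2309219387 & 3 = 3

3


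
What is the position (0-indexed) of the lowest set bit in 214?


0b11010110. Lowest set bit at position 1

1


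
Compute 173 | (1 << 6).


173 | (1 << 6) = 173 | 64 = 237

237


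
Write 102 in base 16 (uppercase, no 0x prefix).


102 = 66 hex

66


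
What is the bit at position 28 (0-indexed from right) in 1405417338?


0b1010011110001001111011101111010, position 28 = 1

1


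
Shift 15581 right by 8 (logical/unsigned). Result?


0b11110011011101 >> 8 = 0b111100 = 60

60


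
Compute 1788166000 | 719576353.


0b1101010100101010011111101110000 | 0b101010111000111101110100100001 = 0b1101010111101111111111101110001 = 1794637681

1794637681


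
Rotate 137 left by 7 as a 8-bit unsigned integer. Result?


Rotate 0b10001001 left by 7 (8-bit) = 0b11000100 = 196

196


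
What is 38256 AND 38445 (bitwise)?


0b1001010101110000 & 0b1001011000101101 = 0b1001010000100000 = 37920

37920


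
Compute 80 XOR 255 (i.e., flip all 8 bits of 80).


80 ^ 255 = 175

175


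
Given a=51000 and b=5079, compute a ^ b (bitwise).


51000 ^ 5079 = 54511

54511


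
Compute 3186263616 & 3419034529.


0b10111101111010101000011001000000 & 0b11001011110010100101001110100001 = 0b10001001110010100000001000000000 = 2311717376

2311717376


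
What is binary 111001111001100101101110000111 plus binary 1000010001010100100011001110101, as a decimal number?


111001111001100101101110000111 + 1000010001010100100011001110101 = 1111100000100001010000111111100 = 2081464828

2081464828


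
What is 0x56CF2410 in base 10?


56CF2410 hex = 1456415760 decimal

1456415760


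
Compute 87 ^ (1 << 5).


87 ^ (1 << 5) = 87 ^ 32 = 119

119


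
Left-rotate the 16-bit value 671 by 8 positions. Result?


Rotate 0b1010011111 left by 8 (16-bit) = 0b1001111100000010 = 40706

40706


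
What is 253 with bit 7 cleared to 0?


253 & ~(1 << 7) = 125

125


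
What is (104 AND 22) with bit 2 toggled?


Step 1: 104 & 22 = 0
Step 2: 0 ^ (1 << 2) = 0 ^ 4 = 4

4


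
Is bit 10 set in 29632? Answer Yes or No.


0b111001111000000, bit 10 = 0. No

No


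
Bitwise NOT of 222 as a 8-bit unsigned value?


~0b11011110 = 0b100001 = 33 (8-bit unsigned)

33


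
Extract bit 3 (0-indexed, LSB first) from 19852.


0b100110110001100, position 3 = 1

1


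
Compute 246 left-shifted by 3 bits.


0b11110110 << 3 = 0b11110110000 = 1968

1968


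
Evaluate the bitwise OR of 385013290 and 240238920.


0b10110111100101101011000101010 | 0b1110010100011100000101001000 = 0b11110111100111101011101101010 = 519296874

519296874


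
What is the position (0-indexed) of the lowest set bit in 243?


0b11110011. Lowest set bit at position 0

0


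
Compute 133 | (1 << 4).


133 | (1 << 4) = 133 | 16 = 149

149


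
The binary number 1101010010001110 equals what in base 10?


1101010010001110 in decimal = 54414

54414


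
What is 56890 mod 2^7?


56890 & 127 = 58

58


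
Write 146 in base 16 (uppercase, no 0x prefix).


146 = 92 hex

92


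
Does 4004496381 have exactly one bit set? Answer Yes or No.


0b11101110101011111100001111111101. Multiple bits set => No

No


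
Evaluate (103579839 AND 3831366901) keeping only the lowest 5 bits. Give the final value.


Step 1: 103579839 & 3831366901 = 67895477
Step 2: 67895477 & 31 = 21

21


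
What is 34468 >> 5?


0b1000011010100100 >> 5 = 0b10000110101 = 1077

1077


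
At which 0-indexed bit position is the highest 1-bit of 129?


0b10000001. Highest set bit at position 7

7


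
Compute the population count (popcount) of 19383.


0b100101110110111 has 10 set bits

10


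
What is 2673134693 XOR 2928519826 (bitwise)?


0b10011111010101001100110001100101 ^ 0b10101110100011011010101010010010 = 0b110001110110010110011011110111 = 836331255

836331255


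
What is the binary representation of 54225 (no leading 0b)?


54225 = 1101001111010001 in binary

1101001111010001


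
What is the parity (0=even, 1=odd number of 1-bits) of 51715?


0b1100101000000011 has 6 ones => parity 0

0


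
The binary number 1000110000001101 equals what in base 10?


1000110000001101 in decimal = 35853

35853


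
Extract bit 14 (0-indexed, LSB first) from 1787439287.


0b1101010100010100010100010110111, position 14 = 0

0


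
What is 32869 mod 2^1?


32869 & 1 = 1

1


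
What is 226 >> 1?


0b11100010 >> 1 = 0b1110001 = 113

113


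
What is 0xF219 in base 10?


F219 hex = 61977 decimal

61977


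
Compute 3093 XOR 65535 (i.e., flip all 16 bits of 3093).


3093 ^ 65535 = 62442

62442


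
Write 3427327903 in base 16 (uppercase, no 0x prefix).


3427327903 = CC48DF9F hex

CC48DF9F


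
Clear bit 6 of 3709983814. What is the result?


3709983814 & ~(1 << 6) = 3709983750

3709983750


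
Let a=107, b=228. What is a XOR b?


107 ^ 228 = 143

143


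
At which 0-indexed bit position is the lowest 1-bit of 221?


0b11011101. Lowest set bit at position 0

0


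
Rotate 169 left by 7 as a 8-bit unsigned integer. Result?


Rotate 0b10101001 left by 7 (8-bit) = 0b11010100 = 212

212


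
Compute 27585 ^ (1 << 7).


27585 ^ (1 << 7) = 27585 ^ 128 = 27457

27457


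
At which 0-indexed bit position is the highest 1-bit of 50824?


0b1100011010001000. Highest set bit at position 15

15


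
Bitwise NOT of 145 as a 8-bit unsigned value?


~0b10010001 = 0b1101110 = 110 (8-bit unsigned)

110


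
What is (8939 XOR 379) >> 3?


Step 1: 8939 ^ 379 = 9104
Step 2: 9104 >> 3 = 1138

1138


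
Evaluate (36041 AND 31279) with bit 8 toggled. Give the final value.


Step 1: 36041 & 31279 = 2057
Step 2: 2057 ^ (1 << 8) = 2057 ^ 256 = 2313

2313


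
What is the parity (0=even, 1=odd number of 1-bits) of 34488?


0b1000011010111000 has 7 ones => parity 1

1


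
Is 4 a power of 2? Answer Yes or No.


0b100. Only one bit set => Yes

Yes


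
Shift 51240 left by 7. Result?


0b1100100000101000 << 7 = 0b11001000001010000000000 = 6558720

6558720


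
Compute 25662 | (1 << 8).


25662 | (1 << 8) = 25662 | 256 = 25918

25918


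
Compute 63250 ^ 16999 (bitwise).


0b1111011100010010 ^ 0b100001001100111 = 0b1011010101110101 = 46453

46453


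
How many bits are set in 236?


0b11101100 has 5 set bits

5


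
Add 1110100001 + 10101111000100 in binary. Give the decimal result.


1110100001 + 10101111000100 = 10111101100101 = 12133

12133


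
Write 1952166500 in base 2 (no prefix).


1952166500 = 1110100010110111011001001100100 in binary

1110100010110111011001001100100


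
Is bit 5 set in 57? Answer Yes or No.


0b111001, bit 5 = 1. Yes

Yes


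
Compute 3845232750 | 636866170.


0b11100101001100011001100001101110 | 0b100101111101011100111001111010 = 0b11100101111101011101111001111110 = 3858095742

3858095742


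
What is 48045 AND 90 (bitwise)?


0b1011101110101101 & 0b1011010 = 0b1000 = 8

8


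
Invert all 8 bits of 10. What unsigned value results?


10 ^ 255 = 245

245


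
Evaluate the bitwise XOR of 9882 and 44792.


0b10011010011010 ^ 0b1010111011111000 = 0b1000100001100010 = 34914

34914


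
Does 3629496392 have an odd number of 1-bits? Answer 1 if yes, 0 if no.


0b11011000010101011011100001001000 has 14 ones => parity 0

0


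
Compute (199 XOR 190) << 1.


Step 1: 199 ^ 190 = 121
Step 2: 121 << 1 = 242

242


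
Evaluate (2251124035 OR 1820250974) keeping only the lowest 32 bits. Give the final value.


Step 1: 2251124035 | 1820250974 = 4001365855
Step 2: 4001365855 & 4294967295 = 4001365855

4001365855


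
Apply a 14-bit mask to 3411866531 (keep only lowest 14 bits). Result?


3411866531 & 16383 = 13219

13219


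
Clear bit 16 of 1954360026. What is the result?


1954360026 & ~(1 << 16) = 1954294490

1954294490


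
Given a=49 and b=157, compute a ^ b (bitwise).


49 ^ 157 = 172

172


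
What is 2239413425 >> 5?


0b10000101011110101011110010110001 >> 5 = 0b100001010111101010111100101 = 69981669

69981669


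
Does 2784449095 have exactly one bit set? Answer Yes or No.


0b10100101111101110101001001000111. Multiple bits set => No

No


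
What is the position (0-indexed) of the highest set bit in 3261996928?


0b11000010011011100001111110000000. Highest set bit at position 31

31


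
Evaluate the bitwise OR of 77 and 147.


0b1001101 | 0b10010011 = 0b11011111 = 223

223


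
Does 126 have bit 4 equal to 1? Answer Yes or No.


0b1111110, bit 4 = 1. Yes

Yes


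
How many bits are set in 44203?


0b1010110010101011 has 9 set bits

9


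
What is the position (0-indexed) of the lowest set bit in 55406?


0b1101100001101110. Lowest set bit at position 1

1


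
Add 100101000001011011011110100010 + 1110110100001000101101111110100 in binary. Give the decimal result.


100101000001011011011110100010 + 1110110100001000101101111110100 = 10011011100010100001001110010110 = 2609517462

2609517462


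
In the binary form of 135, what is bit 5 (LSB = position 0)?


0b10000111, position 5 = 0

0


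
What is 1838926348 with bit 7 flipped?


1838926348 ^ (1 << 7) = 1838926348 ^ 128 = 1838926476

1838926476


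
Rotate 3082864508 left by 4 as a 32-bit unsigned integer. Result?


Rotate 0b10110111110000001100011101111100 left by 4 (32-bit) = 0b1111100000011000111011111001011 = 2081191883

2081191883


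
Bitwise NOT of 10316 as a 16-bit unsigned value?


~0b10100001001100 = 0b1101011110110011 = 55219 (16-bit unsigned)

55219


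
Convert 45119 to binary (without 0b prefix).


45119 = 1011000000111111 in binary

1011000000111111


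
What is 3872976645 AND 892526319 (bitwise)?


0b11100110110110001110111100000101 & 0b110101001100101101111011101111 = 0b100100000100001100111000000101 = 605081093

605081093


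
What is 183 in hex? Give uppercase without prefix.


183 = B7 hex

B7


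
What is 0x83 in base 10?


83 hex = 131 decimal

131


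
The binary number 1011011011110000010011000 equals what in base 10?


1011011011110000010011000 in decimal = 23978136

23978136


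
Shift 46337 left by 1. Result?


0b1011010100000001 << 1 = 0b10110101000000010 = 92674

92674


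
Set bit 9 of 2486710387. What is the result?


2486710387 | (1 << 9) = 2486710387 | 512 = 2486710899

2486710899


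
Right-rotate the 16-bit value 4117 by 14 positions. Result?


Rotate 0b1000000010101 right by 14 (16-bit) = 0b100000001010100 = 16468

16468


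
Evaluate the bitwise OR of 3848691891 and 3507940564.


0b11100101011001100110000010110011 | 0b11010001000101101110110011010100 = 0b11110101011101101110110011110111 = 4118211831

4118211831


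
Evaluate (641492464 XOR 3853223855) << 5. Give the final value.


Step 1: 641492464 ^ 3853223855 = 3281511007
Step 2: 3281511007 << 5 = 105008352224

105008352224


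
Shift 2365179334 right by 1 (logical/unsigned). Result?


0b10001100111110011100010111000110 >> 1 = 0b1000110011111001110001011100011 = 1182589667

1182589667


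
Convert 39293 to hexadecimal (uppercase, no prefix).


39293 = 997D hex

997D


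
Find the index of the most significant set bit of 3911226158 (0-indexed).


0b11101001001000001001001100101110. Highest set bit at position 31

31


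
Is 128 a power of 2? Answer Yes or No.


0b10000000. Only one bit set => Yes

Yes


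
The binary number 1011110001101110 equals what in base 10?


1011110001101110 in decimal = 48238

48238


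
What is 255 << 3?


0b11111111 << 3 = 0b11111111000 = 2040

2040


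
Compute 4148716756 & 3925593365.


0b11110111010010000110010011010100 & 0b11101001111110111100110100010101 = 0b11100001010010000100010000010100 = 3779609620

3779609620


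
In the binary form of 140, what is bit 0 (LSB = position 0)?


0b10001100, position 0 = 0

0


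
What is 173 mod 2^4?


173 & 15 = 13

13


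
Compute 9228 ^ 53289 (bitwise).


0b10010000001100 ^ 0b1101000000101001 = 0b1111010000100101 = 62501

62501


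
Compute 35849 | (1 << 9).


35849 | (1 << 9) = 35849 | 512 = 36361

36361


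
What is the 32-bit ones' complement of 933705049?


933705049 ^ 4294967295 = 3361262246

3361262246


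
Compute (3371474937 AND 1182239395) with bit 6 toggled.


Step 1: 3371474937 & 1182239395 = 1081379489
Step 2: 1081379489 ^ (1 << 6) = 1081379489 ^ 64 = 1081379553

1081379553


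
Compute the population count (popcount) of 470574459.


0b11100000011000110010101111011 has 15 set bits

15


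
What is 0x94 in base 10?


94 hex = 148 decimal

148


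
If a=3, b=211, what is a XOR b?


3 ^ 211 = 208

208


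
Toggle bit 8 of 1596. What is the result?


1596 ^ (1 << 8) = 1596 ^ 256 = 1852

1852


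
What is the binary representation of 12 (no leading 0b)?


12 = 1100 in binary

1100


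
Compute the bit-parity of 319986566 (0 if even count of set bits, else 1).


0b10011000100101001101110000110 has 13 ones => parity 1

1


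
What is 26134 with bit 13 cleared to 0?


26134 & ~(1 << 13) = 17942

17942


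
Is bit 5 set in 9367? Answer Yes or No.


0b10010010010111, bit 5 = 0. No

No


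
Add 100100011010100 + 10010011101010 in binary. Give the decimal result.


100100011010100 + 10010011101010 = 110110110111110 = 28094

28094


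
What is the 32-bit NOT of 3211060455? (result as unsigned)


~0b10111111011001001110010011100111 = 0b1000000100110110001101100011000 = 1083906840 (32-bit unsigned)

1083906840


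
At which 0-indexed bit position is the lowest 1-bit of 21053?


0b101001000111101. Lowest set bit at position 0

0


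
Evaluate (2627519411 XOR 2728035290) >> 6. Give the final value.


Step 1: 2627519411 ^ 2728035290 = 1040597097
Step 2: 1040597097 >> 6 = 16259329

16259329


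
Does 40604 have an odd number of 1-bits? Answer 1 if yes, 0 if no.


0b1001111010011100 has 9 ones => parity 1

1


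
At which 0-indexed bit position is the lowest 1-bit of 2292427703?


0b10001000101000111010101110110111. Lowest set bit at position 0

0


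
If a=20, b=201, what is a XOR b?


20 ^ 201 = 221

221


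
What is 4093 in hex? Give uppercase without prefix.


4093 = FFD hex

FFD


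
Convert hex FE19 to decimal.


FE19 hex = 65049 decimal

65049


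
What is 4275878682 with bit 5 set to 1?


4275878682 | (1 << 5) = 4275878682 | 32 = 4275878714

4275878714


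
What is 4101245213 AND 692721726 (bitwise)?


0b11110100011101000000100100011101 & 0b101001010010100001100000111110 = 0b100000010000000000100000011100 = 541067292

541067292


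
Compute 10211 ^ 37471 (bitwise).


0b10011111100011 ^ 0b1001001001011111 = 0b1011010110111100 = 46524

46524


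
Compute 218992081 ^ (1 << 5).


218992081 ^ (1 << 5) = 218992081 ^ 32 = 218992113

218992113


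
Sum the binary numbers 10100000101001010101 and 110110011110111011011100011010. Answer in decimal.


10100000101001010101 + 110110011110111011011100011010 = 110110100001011100000101101111 = 914735471

914735471


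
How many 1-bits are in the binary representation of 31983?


0b111110011101111 has 12 set bits

12


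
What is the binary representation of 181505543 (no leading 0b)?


181505543 = 1010110100011000111000000111 in binary

1010110100011000111000000111


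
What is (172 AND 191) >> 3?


Step 1: 172 & 191 = 172
Step 2: 172 >> 3 = 21

21


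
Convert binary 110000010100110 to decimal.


110000010100110 in decimal = 24742

24742


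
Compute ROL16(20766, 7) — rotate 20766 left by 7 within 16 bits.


Rotate 0b101000100011110 left by 7 (16-bit) = 0b1000111100101000 = 36648

36648


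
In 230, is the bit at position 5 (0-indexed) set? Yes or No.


0b11100110, bit 5 = 1. Yes

Yes


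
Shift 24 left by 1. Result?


0b11000 << 1 = 0b110000 = 48

48


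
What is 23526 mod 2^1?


23526 & 1 = 0

0


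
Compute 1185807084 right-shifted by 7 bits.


0b1000110101011011111101011101100 >> 7 = 0b100011010101101111110101 = 9264117

9264117


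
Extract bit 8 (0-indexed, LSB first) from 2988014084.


0b10110010000110010111101000000100, position 8 = 0

0


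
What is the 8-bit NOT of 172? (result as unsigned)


~0b10101100 = 0b1010011 = 83 (8-bit unsigned)

83


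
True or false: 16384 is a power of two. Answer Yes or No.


0b100000000000000. Only one bit set => Yes

Yes


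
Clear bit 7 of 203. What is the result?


203 & ~(1 << 7) = 75

75


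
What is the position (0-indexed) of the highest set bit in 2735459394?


0b10100011000010111100110001000010. Highest set bit at position 31

31


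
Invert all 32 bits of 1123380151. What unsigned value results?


1123380151 ^ 4294967295 = 3171587144

3171587144


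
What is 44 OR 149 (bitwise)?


0b101100 | 0b10010101 = 0b10111101 = 189

189


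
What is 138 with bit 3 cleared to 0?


138 & ~(1 << 3) = 130

130


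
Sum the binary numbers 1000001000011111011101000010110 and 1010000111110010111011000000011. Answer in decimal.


1000001000011111011101000010110 + 1010000111110010111011000000011 = 10010010000010010011000000011001 = 2450075673

2450075673


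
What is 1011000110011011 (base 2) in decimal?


1011000110011011 in decimal = 45467

45467


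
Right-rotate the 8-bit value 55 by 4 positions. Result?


Rotate 0b110111 right by 4 (8-bit) = 0b1110011 = 115

115


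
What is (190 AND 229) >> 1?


Step 1: 190 & 229 = 164
Step 2: 164 >> 1 = 82

82


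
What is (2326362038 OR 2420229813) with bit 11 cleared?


Step 1: 2326362038 | 2420229813 = 2599024567
Step 2: 2599024567 & ~(1 << 11) = 2599024567

2599024567


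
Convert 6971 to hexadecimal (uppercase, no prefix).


6971 = 1B3B hex

1B3B


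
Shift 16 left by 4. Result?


0b10000 << 4 = 0b100000000 = 256

256


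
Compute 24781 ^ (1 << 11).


24781 ^ (1 << 11) = 24781 ^ 2048 = 26829

26829


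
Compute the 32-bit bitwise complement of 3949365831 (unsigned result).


~0b11101011011001101000101001000111 = 0b10100100110010111010110111000 = 345601464 (32-bit unsigned)

345601464


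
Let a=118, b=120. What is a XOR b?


118 ^ 120 = 14

14


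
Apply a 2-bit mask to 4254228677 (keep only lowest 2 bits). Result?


4254228677 & 3 = 1

1


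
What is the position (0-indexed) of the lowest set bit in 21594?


0b101010001011010. Lowest set bit at position 1

1


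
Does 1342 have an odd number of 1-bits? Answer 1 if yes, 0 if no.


0b10100111110 has 7 ones => parity 1

1


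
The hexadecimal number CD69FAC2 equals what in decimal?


CD69FAC2 hex = 3446274754 decimal

3446274754


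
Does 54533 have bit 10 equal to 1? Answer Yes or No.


0b1101010100000101, bit 10 = 1. Yes

Yes


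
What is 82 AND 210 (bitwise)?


0b1010010 & 0b11010010 = 0b1010010 = 82

82


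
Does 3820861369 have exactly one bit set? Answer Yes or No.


0b11100011101111011011011110111001. Multiple bits set => No

No


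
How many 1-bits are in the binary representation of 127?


0b1111111 has 7 set bits

7


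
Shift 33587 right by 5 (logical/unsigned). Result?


0b1000001100110011 >> 5 = 0b10000011001 = 1049

1049


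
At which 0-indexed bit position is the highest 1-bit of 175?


0b10101111. Highest set bit at position 7

7


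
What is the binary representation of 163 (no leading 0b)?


163 = 10100011 in binary

10100011


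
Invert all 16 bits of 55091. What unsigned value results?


55091 ^ 65535 = 10444

10444


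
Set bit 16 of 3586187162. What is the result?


3586187162 | (1 << 16) = 3586187162 | 65536 = 3586252698

3586252698


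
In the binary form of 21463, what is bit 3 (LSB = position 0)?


0b101001111010111, position 3 = 0

0


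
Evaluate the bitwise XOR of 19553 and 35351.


0b100110001100001 ^ 0b1000101000010111 = 0b1100011001110110 = 50806

50806


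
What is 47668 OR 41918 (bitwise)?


0b1011101000110100 | 0b1010001110111110 = 0b1011101110111110 = 48062

48062


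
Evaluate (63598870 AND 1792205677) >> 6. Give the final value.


Step 1: 63598870 & 1792205677 = 46293252
Step 2: 46293252 >> 6 = 723332

723332


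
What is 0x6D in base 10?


6D hex = 109 decimal

109


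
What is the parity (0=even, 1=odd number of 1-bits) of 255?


0b11111111 has 8 ones => parity 0

0


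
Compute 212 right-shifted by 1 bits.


0b11010100 >> 1 = 0b1101010 = 106

106


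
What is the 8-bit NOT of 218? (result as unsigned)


~0b11011010 = 0b100101 = 37 (8-bit unsigned)

37


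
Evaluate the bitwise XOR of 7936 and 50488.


0b1111100000000 ^ 0b1100010100111000 = 0b1101101000111000 = 55864

55864


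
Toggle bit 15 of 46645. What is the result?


46645 ^ (1 << 15) = 46645 ^ 32768 = 13877

13877


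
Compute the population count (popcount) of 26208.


0b110011001100000 has 6 set bits

6


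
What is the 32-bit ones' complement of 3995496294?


3995496294 ^ 4294967295 = 299471001

299471001


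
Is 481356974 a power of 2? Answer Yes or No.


0b11100101100001110110010101110. Multiple bits set => No

No


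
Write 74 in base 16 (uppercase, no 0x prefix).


74 = 4A hex

4A


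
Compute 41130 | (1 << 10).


41130 | (1 << 10) = 41130 | 1024 = 42154

42154


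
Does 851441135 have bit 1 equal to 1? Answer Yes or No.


0b110010101111111111010111101111, bit 1 = 1. Yes

Yes


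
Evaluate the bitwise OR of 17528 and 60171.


0b100010001111000 | 0b1110101100001011 = 0b1110111101111011 = 61307

61307
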